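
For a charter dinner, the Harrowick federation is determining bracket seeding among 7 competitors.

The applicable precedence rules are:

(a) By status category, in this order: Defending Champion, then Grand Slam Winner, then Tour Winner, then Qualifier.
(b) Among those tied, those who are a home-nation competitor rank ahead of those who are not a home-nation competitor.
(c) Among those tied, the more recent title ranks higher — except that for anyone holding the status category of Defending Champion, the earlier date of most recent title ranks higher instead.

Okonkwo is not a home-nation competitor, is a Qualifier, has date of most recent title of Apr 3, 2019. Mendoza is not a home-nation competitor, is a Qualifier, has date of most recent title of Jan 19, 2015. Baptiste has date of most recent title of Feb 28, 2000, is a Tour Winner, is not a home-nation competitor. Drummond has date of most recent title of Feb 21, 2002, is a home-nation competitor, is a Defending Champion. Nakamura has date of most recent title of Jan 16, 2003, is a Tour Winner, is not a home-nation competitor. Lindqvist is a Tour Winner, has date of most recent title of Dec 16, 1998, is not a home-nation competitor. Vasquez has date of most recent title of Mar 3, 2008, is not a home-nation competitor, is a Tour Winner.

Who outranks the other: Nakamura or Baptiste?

By status category: Drummond (Defending Champion); then Vasquez, Nakamura, Baptiste and Lindqvist (Tour Winner); then Okonkwo and Mendoza (Qualifier).
Vasquez, Nakamura, Baptiste and Lindqvist are each not a home-nation competitor, so the next rule applies.
Among Vasquez, Nakamura, Baptiste and Lindqvist, by date of most recent title (later first): Vasquez (Mar 3, 2008) before Nakamura (Jan 16, 2003) before Baptiste (Feb 28, 2000) before Lindqvist (Dec 16, 1998).
Okonkwo and Mendoza are each not a home-nation competitor, so the next rule applies.
Among Okonkwo and Mendoza, by date of most recent title (later first): Okonkwo (Apr 3, 2019) before Mendoza (Jan 19, 2015).
So Nakamura takes precedence.

Nakamura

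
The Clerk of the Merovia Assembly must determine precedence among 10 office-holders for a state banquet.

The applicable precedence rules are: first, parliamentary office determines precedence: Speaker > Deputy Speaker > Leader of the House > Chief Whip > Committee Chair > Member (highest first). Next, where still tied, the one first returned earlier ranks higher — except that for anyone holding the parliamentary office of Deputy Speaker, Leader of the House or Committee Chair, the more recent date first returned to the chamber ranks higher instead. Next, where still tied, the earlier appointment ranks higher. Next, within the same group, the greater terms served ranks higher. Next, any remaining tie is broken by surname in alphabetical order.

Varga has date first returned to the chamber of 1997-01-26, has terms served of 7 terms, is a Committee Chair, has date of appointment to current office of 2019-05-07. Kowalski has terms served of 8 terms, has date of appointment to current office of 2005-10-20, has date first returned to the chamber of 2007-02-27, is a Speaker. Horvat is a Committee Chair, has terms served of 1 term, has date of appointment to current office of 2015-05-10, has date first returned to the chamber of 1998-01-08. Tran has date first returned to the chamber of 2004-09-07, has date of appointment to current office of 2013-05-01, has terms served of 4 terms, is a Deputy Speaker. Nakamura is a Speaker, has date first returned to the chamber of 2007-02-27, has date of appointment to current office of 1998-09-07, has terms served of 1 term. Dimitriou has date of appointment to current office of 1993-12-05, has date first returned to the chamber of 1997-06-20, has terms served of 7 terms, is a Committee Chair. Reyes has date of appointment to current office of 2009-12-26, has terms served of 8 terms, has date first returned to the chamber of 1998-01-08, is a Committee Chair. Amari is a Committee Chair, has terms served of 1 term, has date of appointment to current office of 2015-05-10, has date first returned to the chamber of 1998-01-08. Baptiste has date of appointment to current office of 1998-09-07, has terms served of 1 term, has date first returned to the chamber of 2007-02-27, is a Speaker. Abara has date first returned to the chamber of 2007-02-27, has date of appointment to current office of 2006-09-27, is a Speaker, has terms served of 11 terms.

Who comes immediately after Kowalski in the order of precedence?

By parliamentary office: Baptiste, Nakamura, Kowalski and Abara (Speaker); then Tran (Deputy Speaker); then Reyes, Amari, Horvat, Dimitriou and Varga (Committee Chair).
Baptiste, Nakamura, Kowalski and Abara all have date first returned to the chamber 2007-02-27, so the next rule applies.
Among Baptiste, Nakamura, Kowalski and Abara, by date of appointment to current office (earlier first): Baptiste and Nakamura (1998-09-07) before Kowalski (2005-10-20) before Abara (2006-09-27).
Baptiste and Nakamura both have terms served 1 term, so the next rule applies.
Among Baptiste and Nakamura, alphabetically by surname: Baptiste before Nakamura.
Among Reyes, Amari, Horvat, Dimitriou and Varga, by date first returned to the chamber (later first) (reversed rule for this group): Reyes, Amari and Horvat (1998-01-08) before Dimitriou (1997-06-20) before Varga (1997-01-26).
Among Reyes, Amari and Horvat, by date of appointment to current office (earlier first): Reyes (2009-12-26) before Amari and Horvat (2015-05-10).
Amari and Horvat both have terms served 1 term, so the next rule applies.
Among Amari and Horvat, alphabetically by surname: Amari before Horvat.
Order: Baptiste, Nakamura, Kowalski, Abara, Tran, Reyes, Amari, Horvat, Dimitriou, Varga.

Abara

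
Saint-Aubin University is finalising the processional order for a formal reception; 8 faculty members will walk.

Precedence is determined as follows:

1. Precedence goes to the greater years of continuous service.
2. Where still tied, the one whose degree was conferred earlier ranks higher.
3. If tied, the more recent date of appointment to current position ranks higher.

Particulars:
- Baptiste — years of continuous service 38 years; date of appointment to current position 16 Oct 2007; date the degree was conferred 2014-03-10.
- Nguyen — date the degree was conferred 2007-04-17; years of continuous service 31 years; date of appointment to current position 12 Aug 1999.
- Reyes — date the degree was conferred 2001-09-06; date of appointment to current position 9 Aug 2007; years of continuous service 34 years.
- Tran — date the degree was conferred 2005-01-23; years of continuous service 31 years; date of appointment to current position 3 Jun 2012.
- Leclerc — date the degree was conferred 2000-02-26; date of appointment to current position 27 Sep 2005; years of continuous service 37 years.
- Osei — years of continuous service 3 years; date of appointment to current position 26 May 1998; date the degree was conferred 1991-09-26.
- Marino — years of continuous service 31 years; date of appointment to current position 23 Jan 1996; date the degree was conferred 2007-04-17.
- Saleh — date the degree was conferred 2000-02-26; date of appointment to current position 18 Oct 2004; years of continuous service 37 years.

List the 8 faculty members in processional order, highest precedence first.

By years of continuous service (higher first): Baptiste (38 years); then Leclerc and Saleh (both 37 years); then Reyes (34 years); then Tran, Nguyen and Marino (each 31 years); then Osei (3 years).
Leclerc and Saleh both have date the degree was conferred 2000-02-26, so the next rule applies.
Among Leclerc and Saleh, by date of appointment to current position (later first): Leclerc (27 Sep 2005) before Saleh (18 Oct 2004).
Among Tran, Nguyen and Marino, by date the degree was conferred (earlier first): Tran (2005-01-23) before Nguyen and Marino (2007-04-17).
Among Nguyen and Marino, by date of appointment to current position (later first): Nguyen (12 Aug 1999) before Marino (23 Jan 1996).
Full order: Baptiste, Leclerc, Saleh, Reyes, Tran, Nguyen, Marino, Osei.

Baptiste, Leclerc, Saleh, Reyes, Tran, Nguyen, Marino, Osei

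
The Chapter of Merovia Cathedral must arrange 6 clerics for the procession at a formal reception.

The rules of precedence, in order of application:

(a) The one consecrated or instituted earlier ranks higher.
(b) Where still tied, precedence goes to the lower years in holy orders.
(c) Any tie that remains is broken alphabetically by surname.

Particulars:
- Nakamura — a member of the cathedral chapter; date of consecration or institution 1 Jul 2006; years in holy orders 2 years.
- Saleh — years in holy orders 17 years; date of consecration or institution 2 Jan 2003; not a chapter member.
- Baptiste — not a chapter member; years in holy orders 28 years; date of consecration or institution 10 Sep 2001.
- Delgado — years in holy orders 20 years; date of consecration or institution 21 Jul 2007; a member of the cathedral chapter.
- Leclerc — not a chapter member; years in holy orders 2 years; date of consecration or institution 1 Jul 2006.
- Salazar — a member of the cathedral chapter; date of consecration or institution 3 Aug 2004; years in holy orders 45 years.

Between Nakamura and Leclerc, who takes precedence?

Leclerc

By date of consecration or institution (earlier first): Baptiste (10 Sep 2001); then Saleh (2 Jan 2003); then Salazar (3 Aug 2004); then Leclerc and Nakamura (both 1 Jul 2006); then Delgado (21 Jul 2007).
Leclerc and Nakamura both have years in holy orders 2 years, so the next rule applies.
Among Leclerc and Nakamura, alphabetically by surname: Leclerc before Nakamura.
So Leclerc takes precedence.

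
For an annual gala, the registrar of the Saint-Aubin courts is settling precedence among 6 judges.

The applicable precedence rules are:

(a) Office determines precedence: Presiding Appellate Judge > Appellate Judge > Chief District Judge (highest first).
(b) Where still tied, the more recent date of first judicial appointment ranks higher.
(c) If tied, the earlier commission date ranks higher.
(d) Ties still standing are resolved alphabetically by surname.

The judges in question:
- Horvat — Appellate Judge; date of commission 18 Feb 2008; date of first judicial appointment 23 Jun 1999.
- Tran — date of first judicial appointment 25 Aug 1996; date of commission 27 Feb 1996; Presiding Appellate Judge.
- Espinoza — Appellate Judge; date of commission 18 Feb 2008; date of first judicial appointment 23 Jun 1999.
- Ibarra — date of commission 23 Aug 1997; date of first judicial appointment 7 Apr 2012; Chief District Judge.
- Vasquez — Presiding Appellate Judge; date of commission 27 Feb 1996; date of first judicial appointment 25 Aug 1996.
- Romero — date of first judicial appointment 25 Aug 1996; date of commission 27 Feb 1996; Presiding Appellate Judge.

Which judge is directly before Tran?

By office: Romero, Tran and Vasquez (Presiding Appellate Judge); then Espinoza and Horvat (Appellate Judge); then Ibarra (Chief District Judge).
Romero, Tran and Vasquez all have date of first judicial appointment 25 Aug 1996, so the next rule applies.
Romero, Tran and Vasquez all have date of commission 27 Feb 1996, so the next rule applies.
Among Romero, Tran and Vasquez, alphabetically by surname: Romero before Tran before Vasquez.
Espinoza and Horvat both have date of first judicial appointment 23 Jun 1999, so the next rule applies.
Espinoza and Horvat both have date of commission 18 Feb 2008, so the next rule applies.
Among Espinoza and Horvat, alphabetically by surname: Espinoza before Horvat.
Order: Romero, Tran, Vasquez, Espinoza, Horvat, Ibarra.

Romero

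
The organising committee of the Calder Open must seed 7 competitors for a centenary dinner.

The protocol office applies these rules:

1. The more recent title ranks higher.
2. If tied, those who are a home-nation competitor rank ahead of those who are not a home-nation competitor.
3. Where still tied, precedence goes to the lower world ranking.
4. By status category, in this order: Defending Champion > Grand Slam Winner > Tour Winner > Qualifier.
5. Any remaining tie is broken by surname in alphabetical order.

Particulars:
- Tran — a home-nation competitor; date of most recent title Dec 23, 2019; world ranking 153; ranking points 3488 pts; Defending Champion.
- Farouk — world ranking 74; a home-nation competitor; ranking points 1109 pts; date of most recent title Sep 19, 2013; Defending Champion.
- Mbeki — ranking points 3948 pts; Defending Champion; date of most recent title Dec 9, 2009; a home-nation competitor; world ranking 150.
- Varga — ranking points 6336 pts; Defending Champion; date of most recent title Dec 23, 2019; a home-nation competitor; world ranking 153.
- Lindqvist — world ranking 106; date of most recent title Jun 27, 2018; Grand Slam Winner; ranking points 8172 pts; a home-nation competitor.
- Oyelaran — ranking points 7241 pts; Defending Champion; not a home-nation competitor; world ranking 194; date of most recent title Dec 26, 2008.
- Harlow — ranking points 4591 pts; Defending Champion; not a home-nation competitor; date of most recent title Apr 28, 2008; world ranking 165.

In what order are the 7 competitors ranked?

Tran, Varga, Lindqvist, Farouk, Mbeki, Oyelaran, Harlow

By date of most recent title (later first): Tran and Varga (both Dec 23, 2019); then Lindqvist (Jun 27, 2018); then Farouk (Sep 19, 2013); then Mbeki (Dec 9, 2009); then Oyelaran (Dec 26, 2008); then Harlow (Apr 28, 2008).
Tran and Varga are each a home-nation competitor, so the next rule applies.
Tran and Varga both have world ranking 153, so the next rule applies.
Tran and Varga are each Defending Champion, so the next rule applies.
Among Tran and Varga, alphabetically by surname: Tran before Varga.
Full order: Tran, Varga, Lindqvist, Farouk, Mbeki, Oyelaran, Harlow.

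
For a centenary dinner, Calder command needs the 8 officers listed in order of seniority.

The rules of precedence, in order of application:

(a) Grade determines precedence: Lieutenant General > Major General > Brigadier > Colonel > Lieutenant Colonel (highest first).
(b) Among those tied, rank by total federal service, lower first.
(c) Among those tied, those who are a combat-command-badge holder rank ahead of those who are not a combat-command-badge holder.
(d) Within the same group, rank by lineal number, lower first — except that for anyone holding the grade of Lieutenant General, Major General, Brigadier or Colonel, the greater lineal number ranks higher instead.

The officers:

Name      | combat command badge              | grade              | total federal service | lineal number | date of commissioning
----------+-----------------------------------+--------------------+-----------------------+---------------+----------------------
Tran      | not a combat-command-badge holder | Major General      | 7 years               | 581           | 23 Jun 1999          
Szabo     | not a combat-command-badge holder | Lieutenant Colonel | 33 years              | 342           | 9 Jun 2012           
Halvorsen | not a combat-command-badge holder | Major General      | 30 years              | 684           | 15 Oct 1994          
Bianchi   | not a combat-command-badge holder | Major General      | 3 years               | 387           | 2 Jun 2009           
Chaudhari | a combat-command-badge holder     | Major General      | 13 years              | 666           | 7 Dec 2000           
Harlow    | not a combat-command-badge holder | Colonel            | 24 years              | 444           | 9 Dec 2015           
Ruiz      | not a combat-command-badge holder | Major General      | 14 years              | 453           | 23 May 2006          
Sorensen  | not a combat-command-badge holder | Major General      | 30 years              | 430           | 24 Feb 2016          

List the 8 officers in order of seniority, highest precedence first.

Bianchi, Tran, Chaudhari, Ruiz, Halvorsen, Sorensen, Harlow, Szabo

By grade: Bianchi, Tran, Chaudhari, Ruiz, Halvorsen and Sorensen (Major General); then Harlow (Colonel); then Szabo (Lieutenant Colonel).
Among Bianchi, Tran, Chaudhari, Ruiz, Halvorsen and Sorensen, by total federal service (lower first): Bianchi (3 years) before Tran (7 years) before Chaudhari (13 years) before Ruiz (14 years) before Halvorsen and Sorensen (30 years).
Halvorsen and Sorensen are each not a combat-command-badge holder, so the next rule applies.
Among Halvorsen and Sorensen, by lineal number (higher first) (reversed rule for this group): Halvorsen (684) before Sorensen (430).
Full order: Bianchi, Tran, Chaudhari, Ruiz, Halvorsen, Sorensen, Harlow, Szabo.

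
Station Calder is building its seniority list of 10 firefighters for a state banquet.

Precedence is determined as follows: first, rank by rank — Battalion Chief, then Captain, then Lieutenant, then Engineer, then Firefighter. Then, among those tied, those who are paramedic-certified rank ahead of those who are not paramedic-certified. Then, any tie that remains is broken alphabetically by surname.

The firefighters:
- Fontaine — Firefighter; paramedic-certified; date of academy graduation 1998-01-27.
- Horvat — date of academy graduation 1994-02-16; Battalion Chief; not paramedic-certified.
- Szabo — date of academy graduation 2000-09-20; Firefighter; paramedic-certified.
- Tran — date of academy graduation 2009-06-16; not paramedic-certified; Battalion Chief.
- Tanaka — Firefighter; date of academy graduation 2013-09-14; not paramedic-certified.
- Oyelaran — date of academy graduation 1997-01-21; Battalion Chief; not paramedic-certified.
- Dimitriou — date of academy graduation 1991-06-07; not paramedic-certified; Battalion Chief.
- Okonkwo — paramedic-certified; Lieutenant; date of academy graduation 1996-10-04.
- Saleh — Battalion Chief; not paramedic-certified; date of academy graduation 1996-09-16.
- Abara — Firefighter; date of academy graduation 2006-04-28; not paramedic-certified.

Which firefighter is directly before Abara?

Szabo

By rank: Dimitriou, Horvat, Oyelaran, Saleh and Tran (Battalion Chief); then Okonkwo (Lieutenant); then Fontaine, Szabo, Abara and Tanaka (Firefighter).
Dimitriou, Horvat, Oyelaran, Saleh and Tran are each not paramedic-certified, so the next rule applies.
Among Dimitriou, Horvat, Oyelaran, Saleh and Tran, alphabetically by surname: Dimitriou before Horvat before Oyelaran before Saleh before Tran.
Among Fontaine, Szabo, Abara and Tanaka, paramedic-certified before not paramedic-certified: Fontaine and Szabo (paramedic-certified) before Abara and Tanaka (not paramedic-certified).
Among Fontaine and Szabo, alphabetically by surname: Fontaine before Szabo.
Among Abara and Tanaka, alphabetically by surname: Abara before Tanaka.
Order: Dimitriou, Horvat, Oyelaran, Saleh, Tran, Okonkwo, Fontaine, Szabo, Abara, Tanaka.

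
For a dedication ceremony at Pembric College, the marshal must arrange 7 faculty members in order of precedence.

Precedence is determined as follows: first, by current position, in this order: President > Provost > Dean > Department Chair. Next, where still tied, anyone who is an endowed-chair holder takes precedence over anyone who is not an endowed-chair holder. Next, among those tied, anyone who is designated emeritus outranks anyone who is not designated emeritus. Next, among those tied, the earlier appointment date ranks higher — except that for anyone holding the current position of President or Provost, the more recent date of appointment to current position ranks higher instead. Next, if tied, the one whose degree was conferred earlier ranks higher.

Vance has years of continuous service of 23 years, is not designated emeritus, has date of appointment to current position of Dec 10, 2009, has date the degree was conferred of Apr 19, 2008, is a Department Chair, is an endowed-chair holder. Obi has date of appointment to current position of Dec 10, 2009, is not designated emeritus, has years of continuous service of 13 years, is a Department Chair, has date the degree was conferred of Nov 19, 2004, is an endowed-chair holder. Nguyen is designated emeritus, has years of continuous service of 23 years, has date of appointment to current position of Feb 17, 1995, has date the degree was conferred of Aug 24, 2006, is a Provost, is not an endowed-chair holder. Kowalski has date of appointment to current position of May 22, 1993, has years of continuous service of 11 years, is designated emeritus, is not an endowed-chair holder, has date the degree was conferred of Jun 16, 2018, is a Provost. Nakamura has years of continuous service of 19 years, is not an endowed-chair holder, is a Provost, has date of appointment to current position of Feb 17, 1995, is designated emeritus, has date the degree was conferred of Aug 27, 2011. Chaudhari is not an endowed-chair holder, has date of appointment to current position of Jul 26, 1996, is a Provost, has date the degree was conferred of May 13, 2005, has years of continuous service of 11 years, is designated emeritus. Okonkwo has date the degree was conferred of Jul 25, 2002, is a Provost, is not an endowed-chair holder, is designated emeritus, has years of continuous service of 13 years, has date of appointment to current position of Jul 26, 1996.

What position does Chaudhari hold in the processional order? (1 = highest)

By current position: Okonkwo, Chaudhari, Nguyen, Nakamura and Kowalski (Provost); then Obi and Vance (Department Chair).
Okonkwo, Chaudhari, Nguyen, Nakamura and Kowalski are each not an endowed-chair holder, so the next rule applies.
Okonkwo, Chaudhari, Nguyen, Nakamura and Kowalski are each designated emeritus, so the next rule applies.
Among Okonkwo, Chaudhari, Nguyen, Nakamura and Kowalski, by date of appointment to current position (later first) (reversed rule for this group): Okonkwo and Chaudhari (Jul 26, 1996) before Nguyen and Nakamura (Feb 17, 1995) before Kowalski (May 22, 1993).
Among Okonkwo and Chaudhari, by date the degree was conferred (earlier first): Okonkwo (Jul 25, 2002) before Chaudhari (May 13, 2005).
Among Nguyen and Nakamura, by date the degree was conferred (earlier first): Nguyen (Aug 24, 2006) before Nakamura (Aug 27, 2011).
Obi and Vance are each an endowed-chair holder, so the next rule applies.
Obi and Vance are each not designated emeritus, so the next rule applies.
Obi and Vance both have date of appointment to current position Dec 10, 2009, so the next rule applies.
Among Obi and Vance, by date the degree was conferred (earlier first): Obi (Nov 19, 2004) before Vance (Apr 19, 2008).
Order: Okonkwo, Chaudhari, Nguyen, Nakamura, Kowalski, Obi, Vance. So position 2.

2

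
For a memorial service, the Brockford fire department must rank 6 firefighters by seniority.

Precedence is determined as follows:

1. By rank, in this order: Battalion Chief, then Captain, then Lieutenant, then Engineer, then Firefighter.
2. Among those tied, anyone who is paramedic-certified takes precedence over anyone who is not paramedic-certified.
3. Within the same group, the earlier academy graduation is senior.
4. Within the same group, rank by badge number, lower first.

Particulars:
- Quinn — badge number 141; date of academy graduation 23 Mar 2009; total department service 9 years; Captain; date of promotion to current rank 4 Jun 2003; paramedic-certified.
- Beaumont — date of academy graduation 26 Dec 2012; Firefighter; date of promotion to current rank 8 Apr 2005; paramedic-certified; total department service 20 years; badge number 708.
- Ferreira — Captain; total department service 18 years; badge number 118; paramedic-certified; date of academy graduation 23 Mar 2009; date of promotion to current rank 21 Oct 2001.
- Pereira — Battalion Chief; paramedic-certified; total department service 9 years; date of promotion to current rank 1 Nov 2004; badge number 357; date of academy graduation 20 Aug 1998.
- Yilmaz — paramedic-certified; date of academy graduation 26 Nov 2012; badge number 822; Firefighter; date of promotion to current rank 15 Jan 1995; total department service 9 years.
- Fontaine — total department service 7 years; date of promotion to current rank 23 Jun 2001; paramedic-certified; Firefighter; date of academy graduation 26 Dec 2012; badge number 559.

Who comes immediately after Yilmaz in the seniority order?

Fontaine

By rank: Pereira (Battalion Chief); then Ferreira and Quinn (Captain); then Yilmaz, Fontaine and Beaumont (Firefighter).
Ferreira and Quinn are each paramedic-certified, so the next rule applies.
Ferreira and Quinn both have date of academy graduation 23 Mar 2009, so the next rule applies.
Among Ferreira and Quinn, by badge number (lower first): Ferreira (118) before Quinn (141).
Yilmaz, Fontaine and Beaumont are each paramedic-certified, so the next rule applies.
Among Yilmaz, Fontaine and Beaumont, by date of academy graduation (earlier first): Yilmaz (26 Nov 2012) before Fontaine and Beaumont (26 Dec 2012).
Among Fontaine and Beaumont, by badge number (lower first): Fontaine (559) before Beaumont (708).
Order: Pereira, Ferreira, Quinn, Yilmaz, Fontaine, Beaumont.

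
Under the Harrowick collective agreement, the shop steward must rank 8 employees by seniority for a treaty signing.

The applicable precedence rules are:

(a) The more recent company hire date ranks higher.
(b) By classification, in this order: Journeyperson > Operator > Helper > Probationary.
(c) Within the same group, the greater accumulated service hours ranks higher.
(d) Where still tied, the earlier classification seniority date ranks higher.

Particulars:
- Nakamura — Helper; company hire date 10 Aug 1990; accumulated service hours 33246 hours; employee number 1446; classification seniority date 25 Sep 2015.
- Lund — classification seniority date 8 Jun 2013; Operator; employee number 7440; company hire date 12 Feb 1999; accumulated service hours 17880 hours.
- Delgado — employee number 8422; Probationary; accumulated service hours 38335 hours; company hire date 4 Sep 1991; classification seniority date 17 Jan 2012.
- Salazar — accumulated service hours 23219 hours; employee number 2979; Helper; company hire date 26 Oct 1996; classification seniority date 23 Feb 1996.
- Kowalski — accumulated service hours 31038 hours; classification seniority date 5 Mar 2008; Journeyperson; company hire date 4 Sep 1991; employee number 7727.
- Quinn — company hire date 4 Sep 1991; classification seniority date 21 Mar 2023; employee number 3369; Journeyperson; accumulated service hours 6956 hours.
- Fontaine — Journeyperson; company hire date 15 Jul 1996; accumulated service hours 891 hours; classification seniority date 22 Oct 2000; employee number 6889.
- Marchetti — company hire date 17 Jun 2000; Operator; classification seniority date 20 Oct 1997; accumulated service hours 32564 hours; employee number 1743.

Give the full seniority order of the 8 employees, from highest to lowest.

By company hire date (later first): Marchetti (17 Jun 2000); then Lund (12 Feb 1999); then Salazar (26 Oct 1996); then Fontaine (15 Jul 1996); then Kowalski, Quinn and Delgado (each 4 Sep 1991); then Nakamura (10 Aug 1990).
Among Kowalski, Quinn and Delgado, by classification: Kowalski and Quinn (Journeyperson) before Delgado (Probationary).
Among Kowalski and Quinn, by accumulated service hours (higher first): Kowalski (31038 hours) before Quinn (6956 hours).
Full order: Marchetti, Lund, Salazar, Fontaine, Kowalski, Quinn, Delgado, Nakamura.

Marchetti, Lund, Salazar, Fontaine, Kowalski, Quinn, Delgado, Nakamura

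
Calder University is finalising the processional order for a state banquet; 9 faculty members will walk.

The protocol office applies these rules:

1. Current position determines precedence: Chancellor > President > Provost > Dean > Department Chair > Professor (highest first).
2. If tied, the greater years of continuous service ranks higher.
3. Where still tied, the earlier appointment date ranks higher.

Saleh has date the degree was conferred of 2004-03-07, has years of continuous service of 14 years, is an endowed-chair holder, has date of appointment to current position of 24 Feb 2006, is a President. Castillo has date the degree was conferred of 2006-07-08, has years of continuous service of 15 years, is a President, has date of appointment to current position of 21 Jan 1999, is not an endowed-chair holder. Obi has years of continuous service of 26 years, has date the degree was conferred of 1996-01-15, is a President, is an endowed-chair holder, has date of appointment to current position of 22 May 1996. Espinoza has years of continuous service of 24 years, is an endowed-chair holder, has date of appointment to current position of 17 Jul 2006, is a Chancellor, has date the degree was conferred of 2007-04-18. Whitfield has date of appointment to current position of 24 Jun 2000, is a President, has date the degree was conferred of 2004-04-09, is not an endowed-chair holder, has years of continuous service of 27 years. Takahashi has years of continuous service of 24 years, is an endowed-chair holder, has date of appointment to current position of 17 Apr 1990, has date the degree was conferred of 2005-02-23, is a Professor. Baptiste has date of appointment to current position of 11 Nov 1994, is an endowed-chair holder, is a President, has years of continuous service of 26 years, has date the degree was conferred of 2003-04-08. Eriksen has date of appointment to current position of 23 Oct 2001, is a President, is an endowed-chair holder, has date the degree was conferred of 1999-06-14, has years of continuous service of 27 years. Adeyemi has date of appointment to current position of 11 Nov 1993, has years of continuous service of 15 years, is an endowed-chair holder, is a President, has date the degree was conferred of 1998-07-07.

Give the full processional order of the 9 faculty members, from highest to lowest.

By current position: Espinoza (Chancellor); then Whitfield, Eriksen, Baptiste, Obi, Adeyemi, Castillo and Saleh (President); then Takahashi (Professor).
Among Whitfield, Eriksen, Baptiste, Obi, Adeyemi, Castillo and Saleh, by years of continuous service (higher first): Whitfield and Eriksen (27 years) before Baptiste and Obi (26 years) before Adeyemi and Castillo (15 years) before Saleh (14 years).
Among Whitfield and Eriksen, by date of appointment to current position (earlier first): Whitfield (24 Jun 2000) before Eriksen (23 Oct 2001).
Among Baptiste and Obi, by date of appointment to current position (earlier first): Baptiste (11 Nov 1994) before Obi (22 May 1996).
Among Adeyemi and Castillo, by date of appointment to current position (earlier first): Adeyemi (11 Nov 1993) before Castillo (21 Jan 1999).
Full order: Espinoza, Whitfield, Eriksen, Baptiste, Obi, Adeyemi, Castillo, Saleh, Takahashi.

Espinoza, Whitfield, Eriksen, Baptiste, Obi, Adeyemi, Castillo, Saleh, Takahashi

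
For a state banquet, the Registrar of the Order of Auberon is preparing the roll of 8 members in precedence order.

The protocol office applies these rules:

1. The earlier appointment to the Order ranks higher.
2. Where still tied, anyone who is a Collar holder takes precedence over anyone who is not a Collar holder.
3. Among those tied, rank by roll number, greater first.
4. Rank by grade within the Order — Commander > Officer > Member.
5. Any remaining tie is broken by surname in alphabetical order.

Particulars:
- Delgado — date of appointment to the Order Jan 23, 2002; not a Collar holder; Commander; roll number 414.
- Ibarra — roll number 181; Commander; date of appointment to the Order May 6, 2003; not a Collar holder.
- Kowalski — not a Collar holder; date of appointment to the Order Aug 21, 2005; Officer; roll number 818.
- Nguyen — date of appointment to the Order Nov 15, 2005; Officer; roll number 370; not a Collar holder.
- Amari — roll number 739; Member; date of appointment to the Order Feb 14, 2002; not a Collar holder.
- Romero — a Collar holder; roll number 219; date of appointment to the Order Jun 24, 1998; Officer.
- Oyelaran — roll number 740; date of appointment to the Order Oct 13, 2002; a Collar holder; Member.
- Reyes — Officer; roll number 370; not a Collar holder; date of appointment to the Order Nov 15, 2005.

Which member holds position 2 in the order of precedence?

Delgado

By date of appointment to the Order (earlier first): Romero (Jun 24, 1998); then Delgado (Jan 23, 2002); then Amari (Feb 14, 2002); then Oyelaran (Oct 13, 2002); then Ibarra (May 6, 2003); then Kowalski (Aug 21, 2005); then Nguyen and Reyes (both Nov 15, 2005).
Nguyen and Reyes are each not a Collar holder, so the next rule applies.
Nguyen and Reyes both have roll number 370, so the next rule applies.
Nguyen and Reyes are each Officer, so the next rule applies.
Among Nguyen and Reyes, alphabetically by surname: Nguyen before Reyes.
Order: Romero, Delgado, Amari, Oyelaran, Ibarra, Kowalski, Nguyen, Reyes.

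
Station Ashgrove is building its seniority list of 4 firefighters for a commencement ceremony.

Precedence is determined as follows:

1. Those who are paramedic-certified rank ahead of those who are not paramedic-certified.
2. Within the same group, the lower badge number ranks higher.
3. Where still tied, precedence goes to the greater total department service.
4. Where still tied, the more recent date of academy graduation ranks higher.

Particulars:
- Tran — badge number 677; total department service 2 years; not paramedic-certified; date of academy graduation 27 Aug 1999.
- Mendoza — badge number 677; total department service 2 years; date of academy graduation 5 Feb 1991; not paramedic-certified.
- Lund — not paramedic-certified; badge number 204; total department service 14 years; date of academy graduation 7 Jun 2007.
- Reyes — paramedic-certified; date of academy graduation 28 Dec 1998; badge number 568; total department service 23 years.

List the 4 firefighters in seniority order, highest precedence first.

Reyes, Lund, Tran, Mendoza

By the first rule: Reyes (paramedic-certified); then Lund, Tran and Mendoza (each not paramedic-certified).
Among Lund, Tran and Mendoza, by badge number (lower first): Lund (204) before Tran and Mendoza (677).
Tran and Mendoza both have total department service 2 years, so the next rule applies.
Among Tran and Mendoza, by date of academy graduation (later first): Tran (27 Aug 1999) before Mendoza (5 Feb 1991).
Full order: Reyes, Lund, Tran, Mendoza.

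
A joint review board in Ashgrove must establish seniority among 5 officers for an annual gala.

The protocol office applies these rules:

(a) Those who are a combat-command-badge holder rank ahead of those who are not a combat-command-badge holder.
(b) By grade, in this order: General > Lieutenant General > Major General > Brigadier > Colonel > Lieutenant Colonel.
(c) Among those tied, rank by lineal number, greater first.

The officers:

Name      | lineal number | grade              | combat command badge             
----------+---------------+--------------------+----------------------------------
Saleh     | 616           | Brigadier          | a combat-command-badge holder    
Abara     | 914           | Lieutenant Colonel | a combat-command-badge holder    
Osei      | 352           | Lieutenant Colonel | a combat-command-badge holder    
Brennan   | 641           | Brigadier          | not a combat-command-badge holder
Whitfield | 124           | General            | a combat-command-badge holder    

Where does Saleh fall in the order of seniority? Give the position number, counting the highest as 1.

By the first rule: Whitfield, Saleh, Abara and Osei (each a combat-command-badge holder); then Brennan (not a combat-command-badge holder).
Among Whitfield, Saleh, Abara and Osei, by grade: Whitfield (General) before Saleh (Brigadier) before Abara and Osei (Lieutenant Colonel).
Among Abara and Osei, by lineal number (higher first): Abara (914) before Osei (352).
Order: Whitfield, Saleh, Abara, Osei, Brennan. So position 2.

2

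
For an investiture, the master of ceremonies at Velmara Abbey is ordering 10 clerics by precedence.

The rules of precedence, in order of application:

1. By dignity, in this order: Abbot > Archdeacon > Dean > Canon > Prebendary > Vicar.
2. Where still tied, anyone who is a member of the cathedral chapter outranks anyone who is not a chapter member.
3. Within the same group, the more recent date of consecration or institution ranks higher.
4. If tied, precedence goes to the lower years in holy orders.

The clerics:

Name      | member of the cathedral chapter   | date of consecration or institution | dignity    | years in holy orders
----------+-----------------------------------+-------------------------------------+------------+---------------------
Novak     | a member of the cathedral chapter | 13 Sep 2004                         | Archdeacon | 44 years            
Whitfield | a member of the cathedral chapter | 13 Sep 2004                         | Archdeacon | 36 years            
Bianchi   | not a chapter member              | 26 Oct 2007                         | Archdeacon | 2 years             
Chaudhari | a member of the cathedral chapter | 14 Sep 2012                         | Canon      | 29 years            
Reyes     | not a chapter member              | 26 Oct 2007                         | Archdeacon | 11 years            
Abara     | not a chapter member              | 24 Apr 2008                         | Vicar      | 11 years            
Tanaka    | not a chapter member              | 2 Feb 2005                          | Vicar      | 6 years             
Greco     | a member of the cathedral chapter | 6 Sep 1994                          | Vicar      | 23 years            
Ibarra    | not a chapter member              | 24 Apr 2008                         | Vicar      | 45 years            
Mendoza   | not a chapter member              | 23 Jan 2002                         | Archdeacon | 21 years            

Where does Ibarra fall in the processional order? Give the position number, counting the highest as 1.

9

By dignity: Whitfield, Novak, Bianchi, Reyes and Mendoza (Archdeacon); then Chaudhari (Canon); then Greco, Abara, Ibarra and Tanaka (Vicar).
Among Whitfield, Novak, Bianchi, Reyes and Mendoza, a member of the cathedral chapter before not a chapter member: Whitfield and Novak (a member of the cathedral chapter) before Bianchi, Reyes and Mendoza (not a chapter member).
Whitfield and Novak both have date of consecration or institution 13 Sep 2004, so the next rule applies.
Among Whitfield and Novak, by years in holy orders (lower first): Whitfield (36 years) before Novak (44 years).
Among Bianchi, Reyes and Mendoza, by date of consecration or institution (later first): Bianchi and Reyes (26 Oct 2007) before Mendoza (23 Jan 2002).
Among Bianchi and Reyes, by years in holy orders (lower first): Bianchi (2 years) before Reyes (11 years).
Among Greco, Abara, Ibarra and Tanaka, a member of the cathedral chapter before not a chapter member: Greco (a member of the cathedral chapter) before Abara, Ibarra and Tanaka (not a chapter member).
Among Abara, Ibarra and Tanaka, by date of consecration or institution (later first): Abara and Ibarra (24 Apr 2008) before Tanaka (2 Feb 2005).
Among Abara and Ibarra, by years in holy orders (lower first): Abara (11 years) before Ibarra (45 years).
Order: Whitfield, Novak, Bianchi, Reyes, Mendoza, Chaudhari, Greco, Abara, Ibarra, Tanaka. So position 9.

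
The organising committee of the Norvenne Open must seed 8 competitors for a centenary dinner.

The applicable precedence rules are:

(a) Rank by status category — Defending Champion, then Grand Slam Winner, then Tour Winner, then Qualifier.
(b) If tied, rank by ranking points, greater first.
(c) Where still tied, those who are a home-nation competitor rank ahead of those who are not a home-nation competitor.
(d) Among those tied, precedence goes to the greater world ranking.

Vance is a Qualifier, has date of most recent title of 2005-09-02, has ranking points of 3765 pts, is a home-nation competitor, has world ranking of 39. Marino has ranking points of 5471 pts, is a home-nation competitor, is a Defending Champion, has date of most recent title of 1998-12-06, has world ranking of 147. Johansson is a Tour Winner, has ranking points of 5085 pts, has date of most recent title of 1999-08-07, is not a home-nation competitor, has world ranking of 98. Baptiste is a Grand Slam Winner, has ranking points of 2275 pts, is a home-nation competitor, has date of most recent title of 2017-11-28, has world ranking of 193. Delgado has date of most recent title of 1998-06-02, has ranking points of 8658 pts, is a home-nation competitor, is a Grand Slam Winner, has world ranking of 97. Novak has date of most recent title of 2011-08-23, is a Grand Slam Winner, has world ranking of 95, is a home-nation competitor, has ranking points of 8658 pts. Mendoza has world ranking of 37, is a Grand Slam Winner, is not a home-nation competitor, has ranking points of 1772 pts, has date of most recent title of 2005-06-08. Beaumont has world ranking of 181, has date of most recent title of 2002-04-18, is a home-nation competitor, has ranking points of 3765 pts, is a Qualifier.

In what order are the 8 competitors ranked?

Marino, Delgado, Novak, Baptiste, Mendoza, Johansson, Beaumont, Vance

By status category: Marino (Defending Champion); then Delgado, Novak, Baptiste and Mendoza (Grand Slam Winner); then Johansson (Tour Winner); then Beaumont and Vance (Qualifier).
Among Delgado, Novak, Baptiste and Mendoza, by ranking points (higher first): Delgado and Novak (8658 pts) before Baptiste (2275 pts) before Mendoza (1772 pts).
Delgado and Novak are each a home-nation competitor, so the next rule applies.
Among Delgado and Novak, by world ranking (higher first): Delgado (97) before Novak (95).
Beaumont and Vance both have ranking points 3765 pts, so the next rule applies.
Beaumont and Vance are each a home-nation competitor, so the next rule applies.
Among Beaumont and Vance, by world ranking (higher first): Beaumont (181) before Vance (39).
Full order: Marino, Delgado, Novak, Baptiste, Mendoza, Johansson, Beaumont, Vance.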